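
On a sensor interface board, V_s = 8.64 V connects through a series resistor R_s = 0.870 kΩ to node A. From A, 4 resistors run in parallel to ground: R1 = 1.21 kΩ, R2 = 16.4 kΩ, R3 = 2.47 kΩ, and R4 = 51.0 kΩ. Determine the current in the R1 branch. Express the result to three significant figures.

I ≈ 3.33 mA

Equivalent of the parallel group: R_p = 0.7623 kΩ.
Node voltage V_A = V_s · R_p/(R_s + R_p) = 8.64 × 0.4670 = 4.035 V.
Branch current I = V_A/R1 = 4.035/1.21 = 3.335 mA.
(Equivalently: I_total = 5.293 mA, then current-divider fraction G_k/ΣG = 0.6300.)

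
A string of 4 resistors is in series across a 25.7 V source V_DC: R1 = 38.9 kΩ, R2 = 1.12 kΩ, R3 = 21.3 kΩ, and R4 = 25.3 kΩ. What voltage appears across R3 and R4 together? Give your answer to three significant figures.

V ≈ 13.8 V

Series total: ΣR = 38.9 + 1.12 + 21.3 + 25.3 = 86.62 kΩ.
R_{R3..R4} = 21.3 + 25.3 = 46.60 kΩ.
V = V_DC · R/ΣR = 25.7 × 0.5380 = 13.83 V.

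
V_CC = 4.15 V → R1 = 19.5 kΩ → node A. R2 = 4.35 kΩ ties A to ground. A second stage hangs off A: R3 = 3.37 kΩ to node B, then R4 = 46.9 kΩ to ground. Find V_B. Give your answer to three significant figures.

V_B ≈ 0.660 V

Node A sees R2 in parallel with the series input of stage 2, R3 + R4 = 50.27 kΩ.
Effective lower resistance at A: R2 ‖ 50.27 = 4.004 kΩ.
V_A = 4.15 × 4.004/(19.5 + 4.004) = 0.7069 V.
Then the unloaded second divider: V_B = V_A × R4/(R3+R4) = 0.7069 × 0.9330 = 0.6595 V.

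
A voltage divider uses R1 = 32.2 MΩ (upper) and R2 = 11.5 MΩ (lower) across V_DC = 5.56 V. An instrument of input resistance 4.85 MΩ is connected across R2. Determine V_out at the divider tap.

V_out ≈ 0.533 V

First combine the lower leg with the load: R2 ‖ R_L = 3.411 MΩ.
Now apply the divider: V_out = 5.56 × 0.09579 = 0.5326 V.
(Unloaded it would be 1.46 V; the load pulls it down.)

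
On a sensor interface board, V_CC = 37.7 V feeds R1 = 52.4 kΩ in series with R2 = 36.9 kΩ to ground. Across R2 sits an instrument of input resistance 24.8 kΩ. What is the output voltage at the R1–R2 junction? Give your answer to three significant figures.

V_out ≈ 8.32 V

First combine the lower leg with the load: R2 ‖ R_L = 14.83 kΩ.
Then V_out = V_CC · R2'/(R1 + R2') = 37.7 × 14.83/67.23 = 8.317 V.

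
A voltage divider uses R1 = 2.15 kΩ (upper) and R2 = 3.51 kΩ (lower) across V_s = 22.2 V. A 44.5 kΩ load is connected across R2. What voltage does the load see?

V_out ≈ 13.4 V

The load sits in parallel with R2, giving an effective lower resistance R2' = R2·R_L/(R2+R_L) = 3.253 kΩ.
Now apply the divider: V_out = 22.2 × 0.6021 = 13.37 V.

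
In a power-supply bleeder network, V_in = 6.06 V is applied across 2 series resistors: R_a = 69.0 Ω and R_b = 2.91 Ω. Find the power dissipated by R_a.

ΣR = 71.91 Ω → I = 6.06/71.91 = 0.08427 A.
V(R_a) = I·R = 5.815 V; P = V·I = 5.815 × 0.08427 = 0.4900 W.

P ≈ 0.490 W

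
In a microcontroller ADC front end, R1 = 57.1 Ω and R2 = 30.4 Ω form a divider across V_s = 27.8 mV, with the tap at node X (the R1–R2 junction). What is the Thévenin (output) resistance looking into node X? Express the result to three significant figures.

R_th ≈ 19.8 Ω

Zeroing V_s shorts the top of R1 to ground, so R_th = R1 ‖ R2 = 19.84 Ω.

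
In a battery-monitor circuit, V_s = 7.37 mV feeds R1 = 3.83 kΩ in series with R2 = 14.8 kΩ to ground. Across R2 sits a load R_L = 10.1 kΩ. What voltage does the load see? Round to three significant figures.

V_out ≈ 4.50 mV

R2 ‖ R_L = (14.8 × 10.1)/(14.8 + 10.1) = 6.003 kΩ.
Voltage divider with the loaded lower leg: V_out = 7.37 × 6.003/(3.83 + 6.003) = 7.37 × 0.6105 = 4.499 mV.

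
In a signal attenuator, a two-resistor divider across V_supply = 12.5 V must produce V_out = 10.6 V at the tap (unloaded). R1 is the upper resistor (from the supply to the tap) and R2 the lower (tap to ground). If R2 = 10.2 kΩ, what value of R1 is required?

R1 ≈ 1.83 kΩ

Required fraction k = V_out/V_supply = 0.8480.
Rearranging, R1 = R2·(1−k)/k = 10.2 × 0.1792 = 1.828 kΩ.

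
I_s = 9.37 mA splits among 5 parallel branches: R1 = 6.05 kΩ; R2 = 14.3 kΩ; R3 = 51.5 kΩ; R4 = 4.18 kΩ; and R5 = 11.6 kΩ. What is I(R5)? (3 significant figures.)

ΣG = 1/6.05 + 1/14.3 + 1/51.5 + 1/4.18 + 1/11.6 = 0.5801.
Current divider: I(R5) = I_s · G_k/ΣG = 9.37 × (0.08621/0.5801) = 9.37 × 0.1486 = 1.392 mA.

I ≈ 1.39 mA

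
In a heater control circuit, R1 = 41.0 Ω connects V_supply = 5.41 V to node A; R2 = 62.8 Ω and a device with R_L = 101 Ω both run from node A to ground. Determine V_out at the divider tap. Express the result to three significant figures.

First combine the lower leg with the load: R2 ‖ R_L = 38.72 Ω.
Then V_out = V_supply · R2'/(R1 + R2') = 5.41 × 38.72/79.72 = 2.628 V.

V_out ≈ 2.63 V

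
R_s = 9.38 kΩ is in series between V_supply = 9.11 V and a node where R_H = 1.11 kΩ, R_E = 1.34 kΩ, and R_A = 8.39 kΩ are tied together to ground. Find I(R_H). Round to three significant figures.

I ≈ 0.467 mA

Equivalent of the parallel group: R_p = 0.5661 kΩ.
V_A by voltage divider: V_A = 9.11 × 0.5661/(9.38 + 0.5661) = 0.5185 V.
Branch current I = V_A/R_H = 0.5185/1.11 = 0.4672 mA.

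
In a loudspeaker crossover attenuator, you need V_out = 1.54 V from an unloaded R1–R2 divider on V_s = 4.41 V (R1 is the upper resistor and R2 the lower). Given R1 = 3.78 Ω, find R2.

R2 ≈ 2.03 Ω

V_out/V_s = R2/(R1+R2) = 0.3492.
R2 = R1 · 0.3492/(1 − 0.3492) = 2.028 Ω.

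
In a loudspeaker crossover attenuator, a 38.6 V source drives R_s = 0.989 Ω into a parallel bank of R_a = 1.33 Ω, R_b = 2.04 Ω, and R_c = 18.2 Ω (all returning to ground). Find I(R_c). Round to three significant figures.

I ≈ 0.929 A

Combine the parallel branches: R_p = (1/1.33 + 1/2.04 + 1/18.2)⁻¹ = 0.7710 Ω.
Node voltage V_A = V_DC · R_p/(R_s + R_p) = 38.6 × 0.4381 = 16.91 V.
I(R_c) = V_A / R_c = 16.91/18.2 = 0.9291 A.
(Check via current divider: I_total = 21.93 A; share G_k/ΣG = 0.04236 → same result.)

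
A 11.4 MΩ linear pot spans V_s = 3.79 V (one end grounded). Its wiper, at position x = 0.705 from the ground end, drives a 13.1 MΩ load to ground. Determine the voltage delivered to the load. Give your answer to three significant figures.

Split the track: R_lower = x·R_p = 8.037 MΩ, R_upper = (1−x)·R_p = 3.363 MΩ.
Lower segment in parallel with the load: 8.037 ‖ 13.1 = 4.981 MΩ.
Then V_out = V_s · 4.981/(3.363 + 4.981) = 2.262 V.

V_out ≈ 2.26 V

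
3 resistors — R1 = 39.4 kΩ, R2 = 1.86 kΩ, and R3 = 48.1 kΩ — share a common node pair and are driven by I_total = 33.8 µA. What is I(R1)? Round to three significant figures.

I ≈ 1.47 µA

Conductances: ΣG = 1/39.4 + 1/1.86 + 1/48.1 = 0.5838 (1/kΩ).
By the current-divider rule, I = I_total · G_k/ΣG = 33.8 × 0.04347 = 1.469 µA.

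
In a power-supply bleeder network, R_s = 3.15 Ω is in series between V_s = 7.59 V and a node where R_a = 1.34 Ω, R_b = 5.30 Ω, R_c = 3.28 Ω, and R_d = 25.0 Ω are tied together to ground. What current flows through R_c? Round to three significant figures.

Parallel bank: R_p = 1/(1/1.34 + 1/5.30 + 1/3.28 + 1/25.0) = 0.7814 Ω.
V_A by voltage divider: V_A = 7.59 × 0.7814/(3.15 + 0.7814) = 1.509 V.
Branch current I = V_A/R_c = 1.509/3.28 = 0.4599 A.

I ≈ 0.460 A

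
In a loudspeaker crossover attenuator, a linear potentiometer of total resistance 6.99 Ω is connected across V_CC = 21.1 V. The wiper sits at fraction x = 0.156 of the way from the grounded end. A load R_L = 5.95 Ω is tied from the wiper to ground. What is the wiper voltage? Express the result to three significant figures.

Split the track: R_lower = x·R_p = 1.090 Ω, R_upper = (1−x)·R_p = 5.900 Ω.
Lower segment in parallel with the load: 1.090 ‖ 5.95 = 0.9216 Ω.
V_out = 21.1 × 0.9216/(5.900 + 0.9216) = 2.851 V.

V_out ≈ 2.85 V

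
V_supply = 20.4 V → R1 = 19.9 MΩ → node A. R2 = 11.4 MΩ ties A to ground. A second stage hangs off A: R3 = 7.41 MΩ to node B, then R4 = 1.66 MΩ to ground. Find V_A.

V_A ≈ 4.13 V

The second stage (R3 + R4 = 9.070 MΩ) loads node A in parallel with R2.
Effective lower resistance at A: R2 ‖ 9.070 = 5.051 MΩ.
First divider: V_A = V_supply · 5.051/(19.9 + 5.051) = 4.130 V.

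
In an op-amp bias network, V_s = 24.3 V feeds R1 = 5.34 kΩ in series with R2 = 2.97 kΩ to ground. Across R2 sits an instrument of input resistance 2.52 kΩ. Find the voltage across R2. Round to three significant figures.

First combine the lower leg with the load: R2 ‖ R_L = 1.363 kΩ.
Now apply the divider: V_out = 24.3 × 0.2034 = 4.942 V.
(Unloaded it would be 8.68 V; the load pulls it down.)

V_out ≈ 4.94 V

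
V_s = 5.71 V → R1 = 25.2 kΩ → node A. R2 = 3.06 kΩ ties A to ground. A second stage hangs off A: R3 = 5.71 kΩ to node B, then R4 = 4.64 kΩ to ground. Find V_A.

V_A ≈ 0.489 V

The second stage (R3 + R4 = 10.35 kΩ) loads node A in parallel with R2.
R2 ‖ (R3+R4) = 2.362 kΩ.
First divider: V_A = V_s · 2.362/(25.2 + 2.362) = 0.4893 V.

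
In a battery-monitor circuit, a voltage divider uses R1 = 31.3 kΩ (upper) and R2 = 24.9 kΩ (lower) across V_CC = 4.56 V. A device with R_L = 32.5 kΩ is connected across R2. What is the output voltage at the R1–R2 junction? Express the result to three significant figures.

First combine the lower leg with the load: R2 ‖ R_L = 14.10 kΩ.
Then V_out = V_CC · R2'/(R1 + R2') = 4.56 × 14.10/45.40 = 1.416 V.
(Unloaded it would be 2.02 V; the load pulls it down.)

V_out ≈ 1.42 V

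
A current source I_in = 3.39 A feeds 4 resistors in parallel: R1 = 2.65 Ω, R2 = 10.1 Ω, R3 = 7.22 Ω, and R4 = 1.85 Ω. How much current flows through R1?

I ≈ 1.11 A

ΣG = 1/2.65 + 1/10.1 + 1/7.22 + 1/1.85 = 1.155.
R1 takes the fraction G_k/ΣG = 0.3774/1.155 = 0.3266, so I = 3.39 × 0.3266 = 1.107 A.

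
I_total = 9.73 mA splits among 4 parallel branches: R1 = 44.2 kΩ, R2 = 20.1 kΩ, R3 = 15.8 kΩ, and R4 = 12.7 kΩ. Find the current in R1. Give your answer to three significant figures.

I ≈ 1.03 mA

Total conductance ΣG = 1/44.2 + 1/20.1 + 1/15.8 + 1/12.7 = 0.2144 (units of 1/kΩ).
Current divider: I(R1) = I_total · G_k/ΣG = 9.73 × (0.02262/0.2144) = 9.73 × 0.1055 = 1.027 mA.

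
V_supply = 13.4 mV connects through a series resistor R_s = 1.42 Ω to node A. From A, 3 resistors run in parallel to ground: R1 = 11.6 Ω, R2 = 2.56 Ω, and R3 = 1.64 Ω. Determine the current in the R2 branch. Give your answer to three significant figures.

Combine the parallel branches: R_p = (1/11.6 + 1/2.56 + 1/1.64)⁻¹ = 0.9203 Ω.
Node voltage V_A = V_supply · R_p/(R_s + R_p) = 13.4 × 0.3932 = 5.269 mV.
Branch current I = V_A/R2 = 5.269/2.56 = 2.058 mA.
(Equivalently: I_total = 5.726 mA, then current-divider fraction G_k/ΣG = 0.3595.)

I ≈ 2.06 mA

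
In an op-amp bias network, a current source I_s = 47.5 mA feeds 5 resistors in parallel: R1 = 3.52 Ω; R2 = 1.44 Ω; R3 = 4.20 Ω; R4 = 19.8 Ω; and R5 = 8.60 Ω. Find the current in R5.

I ≈ 3.99 mA

Conductances: ΣG = 1/3.52 + 1/1.44 + 1/4.20 + 1/19.8 + 1/8.60 = 1.383 (1/Ω).
R5 takes the fraction G_k/ΣG = 0.1163/1.383 = 0.08405, so I = 47.5 × 0.08405 = 3.992 mA.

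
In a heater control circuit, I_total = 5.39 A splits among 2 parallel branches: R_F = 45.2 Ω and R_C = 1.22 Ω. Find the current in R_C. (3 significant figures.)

I ≈ 5.25 A

For two parallel branches, I_k = I_total · (other R)/(sum of R).
I(R_C) = 5.39 × 45.2/(45.2 + 1.22) = 5.39 × 0.9737 = 5.248 A.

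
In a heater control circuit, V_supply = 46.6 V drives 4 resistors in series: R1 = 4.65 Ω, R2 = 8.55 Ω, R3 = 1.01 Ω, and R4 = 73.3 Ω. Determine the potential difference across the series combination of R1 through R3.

V ≈ 7.57 V

Total series resistance ΣR = 4.65 + 8.55 + 1.01 + 73.3 = 87.51 Ω.
R_{R1..R3} = 4.65 + 8.55 + 1.01 = 14.21 Ω.
By the voltage-divider rule, V = 46.6 × 14.21/87.51 = 7.567 V.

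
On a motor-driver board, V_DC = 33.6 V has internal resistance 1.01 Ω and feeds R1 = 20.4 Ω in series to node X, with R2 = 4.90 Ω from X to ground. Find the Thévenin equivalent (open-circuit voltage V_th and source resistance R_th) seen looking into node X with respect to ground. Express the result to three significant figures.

R1' = 1.01 + 20.4 = 21.41 Ω (source resistance + R1).
Open-circuit (no load on X): V_th = V_DC · R2/(R1' + R2) = 33.6 × 4.90/(21.41 + 4.90) = 6.258 V.
Zeroing V_DC shorts the top of R1' to ground, so R_th = R1' ‖ R2 = 3.987 Ω.

V_th ≈ 6.26 V, R_th ≈ 3.99 Ω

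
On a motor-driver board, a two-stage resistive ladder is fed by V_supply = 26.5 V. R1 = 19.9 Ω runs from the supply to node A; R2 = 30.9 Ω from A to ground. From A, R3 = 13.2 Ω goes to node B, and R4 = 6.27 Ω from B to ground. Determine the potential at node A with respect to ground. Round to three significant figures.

V_A ≈ 9.94 V

Node A sees R2 in parallel with the series input of stage 2, R3 + R4 = 19.47 Ω.
Effective lower resistance at A: R2 ‖ 19.47 = 11.94 Ω.
V_A = 26.5 × 11.94/(19.9 + 11.94) = 9.940 V.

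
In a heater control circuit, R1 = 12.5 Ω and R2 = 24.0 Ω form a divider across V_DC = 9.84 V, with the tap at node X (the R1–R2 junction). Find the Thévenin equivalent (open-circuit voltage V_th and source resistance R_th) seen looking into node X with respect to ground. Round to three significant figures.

V_th is the unloaded tap voltage: V_DC · R2/(R1+R2) = 9.84 × 0.6575 = 6.470 V.
Zeroing V_DC shorts the top of R1 to ground, so R_th = R1 ‖ R2 = 8.219 Ω.

V_th ≈ 6.47 V, R_th ≈ 8.22 Ω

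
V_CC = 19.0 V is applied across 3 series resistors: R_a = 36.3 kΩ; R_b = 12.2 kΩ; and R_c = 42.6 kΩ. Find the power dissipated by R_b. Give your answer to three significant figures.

Series current I = V_CC/ΣR = 19.0/91.10 = 0.2086 mA.
V(R_b) = I·R = 2.544 V; P = V·I = 2.544 × 0.2086 = 0.5307 mW.

P ≈ 0.531 mW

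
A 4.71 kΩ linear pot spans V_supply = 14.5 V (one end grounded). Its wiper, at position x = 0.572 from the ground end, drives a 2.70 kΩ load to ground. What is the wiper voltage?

Split the track: R_lower = x·R_p = 2.694 kΩ, R_upper = (1−x)·R_p = 2.016 kΩ.
R_L loads the lower segment: effective lower R = 1.349 kΩ.
Then V_out = V_supply · 1.349/(2.016 + 1.349) = 5.812 V.

V_out ≈ 5.81 V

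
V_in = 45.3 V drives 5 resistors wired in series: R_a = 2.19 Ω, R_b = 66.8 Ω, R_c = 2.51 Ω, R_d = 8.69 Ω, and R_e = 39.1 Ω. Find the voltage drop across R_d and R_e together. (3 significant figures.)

Series total: ΣR = 2.19 + 66.8 + 2.51 + 8.69 + 39.1 = 119.3 Ω.
R_{R_d..R_e} = 8.69 + 39.1 = 47.79 Ω.
By the voltage-divider rule, V = 45.3 × 47.79/119.3 = 18.15 V.

V ≈ 18.1 V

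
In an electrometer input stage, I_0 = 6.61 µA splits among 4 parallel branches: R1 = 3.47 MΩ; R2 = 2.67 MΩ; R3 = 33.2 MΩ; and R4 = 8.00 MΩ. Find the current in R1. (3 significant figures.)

I ≈ 2.33 µA

Conductances: ΣG = 1/3.47 + 1/2.67 + 1/33.2 + 1/8.00 = 0.8178 (1/MΩ).
R1 takes the fraction G_k/ΣG = 0.2882/0.8178 = 0.3524, so I = 6.61 × 0.3524 = 2.329 µA.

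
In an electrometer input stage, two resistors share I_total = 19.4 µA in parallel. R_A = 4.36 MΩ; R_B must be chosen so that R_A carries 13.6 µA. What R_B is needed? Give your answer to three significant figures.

R_B ≈ 10.2 MΩ

Two-branch current divider: I_A = I_total · R_B/(R_A + R_B).
With f = 0.7010, R_B = R_A · f/(1−f) = 4.36 × 2.345 = 10.22 MΩ.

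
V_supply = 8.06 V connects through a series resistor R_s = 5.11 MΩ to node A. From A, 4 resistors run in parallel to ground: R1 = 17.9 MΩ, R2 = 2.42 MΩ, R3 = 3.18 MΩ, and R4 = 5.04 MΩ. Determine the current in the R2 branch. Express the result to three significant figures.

I ≈ 0.553 µA

Equivalent of the parallel group: R_p = 1.018 MΩ.
V_A by voltage divider: V_A = 8.06 × 1.018/(5.11 + 1.018) = 1.339 V.
Branch current I = V_A/R2 = 1.339/2.42 = 0.5534 µA.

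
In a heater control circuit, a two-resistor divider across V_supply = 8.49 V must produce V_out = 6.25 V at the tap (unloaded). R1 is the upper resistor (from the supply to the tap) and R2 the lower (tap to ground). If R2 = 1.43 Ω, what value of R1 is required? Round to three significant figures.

R1 ≈ 0.513 Ω

The divider ratio is R2/(R1+R2) = 6.25/8.49 = 0.7362.
R1 = R2·(1/k − 1) = 1.43 × 0.3584 = 0.5125 Ω.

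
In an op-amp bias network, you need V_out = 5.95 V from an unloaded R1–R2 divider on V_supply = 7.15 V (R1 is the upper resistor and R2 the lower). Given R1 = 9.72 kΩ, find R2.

Required fraction k = V_out/V_supply = 0.8322.
So R2 = R1 · V_out/(V_supply − V_out) = 9.72 × 5.95/(7.15 − 5.95) = 9.72 × 4.958 = 48.19 kΩ.

R2 ≈ 48.2 kΩ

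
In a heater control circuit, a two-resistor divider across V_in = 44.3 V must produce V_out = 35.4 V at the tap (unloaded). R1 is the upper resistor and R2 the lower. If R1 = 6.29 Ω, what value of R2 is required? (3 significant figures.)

R2 ≈ 25.0 Ω

Required fraction k = V_out/V_in = 0.7991.
So R2 = R1 · V_out/(V_in − V_out) = 6.29 × 35.4/(44.3 − 35.4) = 6.29 × 3.978 = 25.02 Ω.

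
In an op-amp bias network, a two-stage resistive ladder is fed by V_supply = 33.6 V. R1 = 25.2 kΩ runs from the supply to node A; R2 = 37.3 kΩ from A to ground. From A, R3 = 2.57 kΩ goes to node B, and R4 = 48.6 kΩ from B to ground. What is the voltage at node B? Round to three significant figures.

V_B ≈ 14.7 V

Looking into the second stage from A: R3 + R4 = 51.17 kΩ appears in parallel with R2.
Effective lower resistance at A: R2 ‖ 51.17 = 21.57 kΩ.
First divider: V_A = V_supply · 21.57/(25.2 + 21.57) = 15.50 V.
V_B = V_A × 0.9498 = 14.72 V.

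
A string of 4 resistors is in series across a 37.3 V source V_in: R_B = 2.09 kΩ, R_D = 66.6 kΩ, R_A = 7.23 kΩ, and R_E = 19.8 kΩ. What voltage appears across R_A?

ΣR = 2.09 + 66.6 + 7.23 + 19.8 = 95.72 kΩ.
Voltage divider: V = V_in · (7.230 / 95.72) = 37.3 × 0.07553 = 2.817 V.

V ≈ 2.82 V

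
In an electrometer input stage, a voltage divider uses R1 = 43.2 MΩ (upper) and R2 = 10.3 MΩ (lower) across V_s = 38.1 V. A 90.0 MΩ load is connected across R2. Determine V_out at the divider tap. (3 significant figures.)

V_out ≈ 6.71 V

The load sits in parallel with R2, giving an effective lower resistance R2' = R2·R_L/(R2+R_L) = 9.242 MΩ.
Then V_out = V_s · R2'/(R1 + R2') = 38.1 × 9.242/52.44 = 6.715 V.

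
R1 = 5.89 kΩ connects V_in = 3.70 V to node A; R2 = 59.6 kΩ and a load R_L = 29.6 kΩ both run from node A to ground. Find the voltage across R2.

R2 ‖ R_L = (59.6 × 29.6)/(59.6 + 29.6) = 19.78 kΩ.
Then V_out = V_in · R2'/(R1 + R2') = 3.70 × 19.78/25.67 = 2.851 V.
(Unloaded it would be 3.37 V; the load pulls it down.)

V_out ≈ 2.85 V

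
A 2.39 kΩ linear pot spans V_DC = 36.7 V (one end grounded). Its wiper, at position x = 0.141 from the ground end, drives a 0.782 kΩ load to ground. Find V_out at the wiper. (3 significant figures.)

Lower segment x·R_p = 0.3370 kΩ; upper segment (1−x)·R_p = 2.053 kΩ.
(x·R_p) ‖ R_L = 0.2355 kΩ.
Loaded-divider output: V_out = 36.7 × 0.1029 = 3.777 V.

V_out ≈ 3.78 V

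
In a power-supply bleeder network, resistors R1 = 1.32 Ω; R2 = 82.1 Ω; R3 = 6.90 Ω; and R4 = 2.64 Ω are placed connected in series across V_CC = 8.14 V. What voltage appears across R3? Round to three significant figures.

V ≈ 0.604 V

ΣR = 1.32 + 82.1 + 6.90 + 2.64 = 92.96 Ω.
By the voltage-divider rule, V = 8.14 × 6.900/92.96 = 0.6042 V.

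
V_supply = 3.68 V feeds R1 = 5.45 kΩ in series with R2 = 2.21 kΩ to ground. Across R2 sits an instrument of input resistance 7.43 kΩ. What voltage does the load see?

V_out ≈ 0.876 V

First combine the lower leg with the load: R2 ‖ R_L = 1.703 kΩ.
Voltage divider with the loaded lower leg: V_out = 3.68 × 1.703/(5.45 + 1.703) = 3.68 × 0.2381 = 0.8763 V.
(Unloaded it would be 1.06 V; the load pulls it down.)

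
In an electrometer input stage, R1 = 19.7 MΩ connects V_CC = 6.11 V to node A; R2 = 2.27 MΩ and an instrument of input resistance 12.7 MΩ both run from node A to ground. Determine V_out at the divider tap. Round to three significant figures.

V_out ≈ 0.544 V

First combine the lower leg with the load: R2 ‖ R_L = 1.926 MΩ.
Voltage divider with the loaded lower leg: V_out = 6.11 × 1.926/(19.7 + 1.926) = 6.11 × 0.08905 = 0.5441 V.
(Unloaded it would be 0.631 V; the load pulls it down.)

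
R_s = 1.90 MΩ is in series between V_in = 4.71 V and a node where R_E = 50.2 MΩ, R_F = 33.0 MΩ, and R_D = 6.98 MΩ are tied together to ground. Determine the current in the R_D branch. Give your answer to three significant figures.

I ≈ 0.493 µA

Parallel bank: R_p = 1/(1/50.2 + 1/33.0 + 1/6.98) = 5.168 MΩ.
V_A = 4.71 × 5.168/7.068 = 3.444 V.
I(R_D) = V_A / R_D = 3.444/6.98 = 0.4934 µA.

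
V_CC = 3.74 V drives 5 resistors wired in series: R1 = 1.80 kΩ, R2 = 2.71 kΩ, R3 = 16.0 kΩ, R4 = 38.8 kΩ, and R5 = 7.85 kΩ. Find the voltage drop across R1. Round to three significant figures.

Total series resistance ΣR = 1.80 + 2.71 + 16.0 + 38.8 + 7.85 = 67.16 kΩ.
V = V_CC · R/ΣR = 3.74 × 0.02680 = 0.1002 V.

V ≈ 0.100 V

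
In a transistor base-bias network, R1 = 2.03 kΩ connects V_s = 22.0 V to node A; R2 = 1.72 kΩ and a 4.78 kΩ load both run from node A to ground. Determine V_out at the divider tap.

First combine the lower leg with the load: R2 ‖ R_L = 1.265 kΩ.
Now apply the divider: V_out = 22.0 × 0.3839 = 8.446 V.
(Unloaded it would be 10.1 V; the load pulls it down.)

V_out ≈ 8.45 V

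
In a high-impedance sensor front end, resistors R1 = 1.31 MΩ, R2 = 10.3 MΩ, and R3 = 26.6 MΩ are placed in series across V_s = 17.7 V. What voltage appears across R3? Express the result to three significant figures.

Series total: ΣR = 1.31 + 10.3 + 26.6 = 38.21 MΩ.
V = V_s · R/ΣR = 17.7 × 0.6962 = 12.32 V.

V ≈ 12.3 V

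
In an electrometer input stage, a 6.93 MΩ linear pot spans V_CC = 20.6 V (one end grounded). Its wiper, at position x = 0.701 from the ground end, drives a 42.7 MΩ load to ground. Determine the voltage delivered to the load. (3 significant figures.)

Lower segment x·R_p = 4.858 MΩ; upper segment (1−x)·R_p = 2.072 MΩ.
Lower segment in parallel with the load: 4.858 ‖ 42.7 = 4.362 MΩ.
Loaded-divider output: V_out = 20.6 × 0.6779 = 13.97 V.
(Unloaded: V_out = x·V_CC = 14.4 V.)

V_out ≈ 14.0 V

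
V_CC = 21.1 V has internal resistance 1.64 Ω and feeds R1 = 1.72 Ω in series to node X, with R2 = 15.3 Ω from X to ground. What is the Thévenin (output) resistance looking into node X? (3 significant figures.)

R1' = 1.64 + 1.72 = 3.360 Ω (source resistance + R1).
Looking into X with the source shorted: R_th = R1'·R2/(R1'+R2) = 3.360 × 15.3/18.66 = 2.755 Ω.

R_th ≈ 2.75 Ω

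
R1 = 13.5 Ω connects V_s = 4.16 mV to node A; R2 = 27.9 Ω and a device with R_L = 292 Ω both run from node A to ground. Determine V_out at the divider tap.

R2 ‖ R_L = (27.9 × 292)/(27.9 + 292) = 25.47 Ω.
Then V_out = V_s · R2'/(R1 + R2') = 4.16 × 25.47/38.97 = 2.719 mV.
(Unloaded it would be 2.80 mV; the load pulls it down.)

V_out ≈ 2.72 mV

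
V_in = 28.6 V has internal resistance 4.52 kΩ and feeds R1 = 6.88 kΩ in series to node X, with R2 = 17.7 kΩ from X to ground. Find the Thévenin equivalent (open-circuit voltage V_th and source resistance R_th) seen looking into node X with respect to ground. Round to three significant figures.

R1' = 4.52 + 6.88 = 11.40 kΩ (source resistance + R1).
Open-circuit (no load on X): V_th = V_in · R2/(R1' + R2) = 28.6 × 17.7/(11.40 + 17.7) = 17.40 V.
With V_in suppressed (replaced by a short), R_th = R1' ‖ R2 = (11.40 × 17.7)/(11.40 + 17.7) = 6.934 kΩ.

V_th ≈ 17.4 V, R_th ≈ 6.93 kΩ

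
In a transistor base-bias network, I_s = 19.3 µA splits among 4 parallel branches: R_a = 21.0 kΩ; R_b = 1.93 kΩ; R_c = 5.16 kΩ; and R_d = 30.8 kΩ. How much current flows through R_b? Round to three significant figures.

I ≈ 12.6 µA

ΣG = 1/21.0 + 1/1.93 + 1/5.16 + 1/30.8 = 0.7920.
R_b takes the fraction G_k/ΣG = 0.5181/0.7920 = 0.6542, so I = 19.3 × 0.6542 = 12.63 µA.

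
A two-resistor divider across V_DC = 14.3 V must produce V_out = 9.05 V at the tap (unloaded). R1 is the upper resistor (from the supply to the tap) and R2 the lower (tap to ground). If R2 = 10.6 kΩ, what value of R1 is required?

R1 ≈ 6.15 kΩ

V_out/V_DC = R2/(R1+R2) = 0.6329.
Rearranging, R1 = R2·(1−k)/k = 10.6 × 0.5801 = 6.149 kΩ.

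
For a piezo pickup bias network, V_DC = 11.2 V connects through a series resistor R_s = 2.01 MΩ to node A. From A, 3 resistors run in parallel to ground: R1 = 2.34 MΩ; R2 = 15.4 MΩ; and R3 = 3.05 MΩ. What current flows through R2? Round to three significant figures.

Equivalent of the parallel group: R_p = 1.219 MΩ.
Node voltage V_A = V_DC · R_p/(R_s + R_p) = 11.2 × 0.3776 = 4.229 V.
I(R2) = V_A / R2 = 4.229/15.4 = 0.2746 µA.
(Check via current divider: I_total = 3.468 µA; share G_k/ΣG = 0.07917 → same result.)

I ≈ 0.275 µA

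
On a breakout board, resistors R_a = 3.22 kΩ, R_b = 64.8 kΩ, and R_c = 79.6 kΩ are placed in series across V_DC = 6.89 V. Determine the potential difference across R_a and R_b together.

ΣR = 3.22 + 64.8 + 79.6 = 147.6 kΩ.
R_{R_a..R_b} = 3.22 + 64.8 = 68.02 kΩ.
By the voltage-divider rule, V = 6.89 × 68.02/147.6 = 3.175 V.

V ≈ 3.17 V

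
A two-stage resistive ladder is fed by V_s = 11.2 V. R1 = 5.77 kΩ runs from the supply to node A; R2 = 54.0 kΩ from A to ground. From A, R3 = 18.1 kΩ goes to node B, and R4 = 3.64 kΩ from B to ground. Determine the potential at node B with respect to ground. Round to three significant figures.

V_B ≈ 1.37 V

The second stage (R3 + R4 = 21.74 kΩ) loads node A in parallel with R2.
Effective lower resistance at A: R2 ‖ 21.74 = 15.50 kΩ.
So V_A = 11.2 × 0.7287 = 8.162 V.
Stage 2 is unloaded, so V_B = V_A · R4/(R3+R4) = 8.162 × 3.64/21.74 = 1.367 V.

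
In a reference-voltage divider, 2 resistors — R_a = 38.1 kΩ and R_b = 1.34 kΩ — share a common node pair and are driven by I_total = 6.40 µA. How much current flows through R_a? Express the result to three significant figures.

With just two branches, the current splits inversely with resistance.
I(R_a) = 6.40 × 1.34/(38.1 + 1.34) = 6.40 × 0.03398 = 0.2174 µA.

I ≈ 0.217 µA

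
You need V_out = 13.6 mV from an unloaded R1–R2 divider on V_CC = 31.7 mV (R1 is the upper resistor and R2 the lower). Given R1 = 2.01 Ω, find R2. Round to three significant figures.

Required fraction k = V_out/V_CC = 0.4290.
R2 = R1 · 0.4290/(1 − 0.4290) = 1.510 Ω.

R2 ≈ 1.51 Ω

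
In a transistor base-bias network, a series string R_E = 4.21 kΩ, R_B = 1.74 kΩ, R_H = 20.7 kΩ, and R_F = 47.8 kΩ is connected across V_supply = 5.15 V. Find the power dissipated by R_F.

Series current I = V_supply/ΣR = 5.15/74.45 = 0.06917 mA.
V(R_F) = I·R = 3.307 V; P = V·I = 3.307 × 0.06917 = 0.2287 mW.

P ≈ 0.229 mW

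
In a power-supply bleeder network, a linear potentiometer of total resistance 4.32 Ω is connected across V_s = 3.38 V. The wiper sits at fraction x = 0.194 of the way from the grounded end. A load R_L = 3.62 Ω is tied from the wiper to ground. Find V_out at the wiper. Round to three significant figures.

The pot divides into 3.482 Ω above the wiper and 0.8381 Ω below.
Lower segment in parallel with the load: 0.8381 ‖ 3.62 = 0.6805 Ω.
Loaded-divider output: V_out = 3.38 × 0.1635 = 0.5526 V.
(Unloaded: V_out = x·V_s = 0.656 V.)

V_out ≈ 0.553 V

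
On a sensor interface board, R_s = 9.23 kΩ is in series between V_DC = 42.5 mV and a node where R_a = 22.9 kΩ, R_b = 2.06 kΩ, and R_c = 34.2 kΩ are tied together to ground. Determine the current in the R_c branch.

Combine the parallel branches: R_p = (1/22.9 + 1/2.06 + 1/34.2)⁻¹ = 1.791 kΩ.
V_A by voltage divider: V_A = 42.5 × 1.791/(9.23 + 1.791) = 6.907 mV.
Branch current I = V_A/R_c = 6.907/34.2 = 0.2019 µA.
(Check via current divider: I_total = 3.856 µA; share G_k/ΣG = 0.05237 → same result.)

I ≈ 0.202 µA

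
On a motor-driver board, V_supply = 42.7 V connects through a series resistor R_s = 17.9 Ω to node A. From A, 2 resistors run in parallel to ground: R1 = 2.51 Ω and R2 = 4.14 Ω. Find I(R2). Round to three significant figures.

I ≈ 0.828 A

Combine the parallel branches: R_p = (1/2.51 + 1/4.14)⁻¹ = 1.563 Ω.
V_A = 42.7 × 1.563/19.46 = 3.428 V.
I(R2) = V_A / R2 = 3.428/4.14 = 0.8281 A.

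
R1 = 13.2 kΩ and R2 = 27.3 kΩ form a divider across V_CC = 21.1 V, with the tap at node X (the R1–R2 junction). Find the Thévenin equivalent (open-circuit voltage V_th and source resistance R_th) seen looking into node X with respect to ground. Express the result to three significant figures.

V_th ≈ 14.2 V, R_th ≈ 8.90 kΩ

With X open, the divider is unloaded: V_th = 21.1 × 27.3/40.50 = 14.22 V.
With V_CC suppressed (replaced by a short), R_th = R1 ‖ R2 = (13.20 × 27.3)/(13.20 + 27.3) = 8.898 kΩ.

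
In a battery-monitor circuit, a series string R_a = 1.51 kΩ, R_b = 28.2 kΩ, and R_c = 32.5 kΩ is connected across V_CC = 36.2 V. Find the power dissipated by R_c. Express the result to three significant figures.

ΣR = 62.21 kΩ → I = 36.2/62.21 = 0.5819 mA.
P(R_c) = I²·R_c = (0.5819)² × 32.5 = 11.00 mW.

P ≈ 11.0 mW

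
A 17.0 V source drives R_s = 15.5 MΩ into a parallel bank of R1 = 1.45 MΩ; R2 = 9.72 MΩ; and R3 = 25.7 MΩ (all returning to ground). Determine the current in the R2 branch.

Parallel bank: R_p = 1/(1/1.45 + 1/9.72 + 1/25.7) = 1.203 MΩ.
V_A by voltage divider: V_A = 17.0 × 1.203/(15.5 + 1.203) = 1.224 V.
I(R2) = V_A / R2 = 1.224/9.72 = 0.1259 µA.

I ≈ 0.126 µA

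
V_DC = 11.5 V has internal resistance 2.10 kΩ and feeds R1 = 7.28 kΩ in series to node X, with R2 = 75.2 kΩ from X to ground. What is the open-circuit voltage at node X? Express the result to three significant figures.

V_th ≈ 10.2 V

R1' = 2.10 + 7.28 = 9.380 kΩ (source resistance + R1).
V_th is the unloaded tap voltage: V_DC · R2/(R1'+R2) = 11.5 × 0.8891 = 10.22 V.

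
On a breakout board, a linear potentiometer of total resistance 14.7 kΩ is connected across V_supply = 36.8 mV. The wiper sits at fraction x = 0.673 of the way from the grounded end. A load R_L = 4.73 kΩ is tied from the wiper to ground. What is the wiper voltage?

The pot divides into 4.807 kΩ above the wiper and 9.893 kΩ below.
R_L loads the lower segment: effective lower R = 3.200 kΩ.
Then V_out = V_supply · 3.200/(4.807 + 3.200) = 14.71 mV.

V_out ≈ 14.7 mV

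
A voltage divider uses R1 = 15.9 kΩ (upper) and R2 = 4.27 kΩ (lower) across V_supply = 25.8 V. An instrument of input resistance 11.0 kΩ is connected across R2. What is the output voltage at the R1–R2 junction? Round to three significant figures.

V_out ≈ 4.18 V

R2 ‖ R_L = (4.27 × 11.0)/(4.27 + 11.0) = 3.076 kΩ.
Now apply the divider: V_out = 25.8 × 0.1621 = 4.182 V.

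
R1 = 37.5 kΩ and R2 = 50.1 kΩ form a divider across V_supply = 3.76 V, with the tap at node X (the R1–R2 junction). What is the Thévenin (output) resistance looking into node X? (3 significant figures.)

R_th ≈ 21.4 kΩ

Looking into X with the source shorted: R_th = R1·R2/(R1+R2) = 37.50 × 50.1/87.60 = 21.45 kΩ.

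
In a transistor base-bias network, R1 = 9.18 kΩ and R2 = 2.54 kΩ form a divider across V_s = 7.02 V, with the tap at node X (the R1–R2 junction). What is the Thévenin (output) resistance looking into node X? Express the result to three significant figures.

R_th ≈ 1.99 kΩ

Looking into X with the source shorted: R_th = R1·R2/(R1+R2) = 9.180 × 2.54/11.72 = 1.990 kΩ.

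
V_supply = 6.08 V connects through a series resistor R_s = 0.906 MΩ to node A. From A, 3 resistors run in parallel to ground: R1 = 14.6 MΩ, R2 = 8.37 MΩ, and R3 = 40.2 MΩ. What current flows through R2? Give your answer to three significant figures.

I ≈ 0.609 µA

Equivalent of the parallel group: R_p = 4.698 MΩ.
V_A by voltage divider: V_A = 6.08 × 4.698/(0.906 + 4.698) = 5.097 V.
Branch current I = V_A/R2 = 5.097/8.37 = 0.6090 µA.
(Equivalently: I_total = 1.085 µA, then current-divider fraction G_k/ΣG = 0.5613.)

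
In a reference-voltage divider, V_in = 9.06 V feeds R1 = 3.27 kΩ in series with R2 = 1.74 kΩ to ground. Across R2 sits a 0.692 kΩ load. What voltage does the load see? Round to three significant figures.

V_out ≈ 1.19 V

R2 ‖ R_L = (1.74 × 0.692)/(1.74 + 0.692) = 0.4951 kΩ.
Voltage divider with the loaded lower leg: V_out = 9.06 × 0.4951/(3.27 + 0.4951) = 9.06 × 0.1315 = 1.191 V.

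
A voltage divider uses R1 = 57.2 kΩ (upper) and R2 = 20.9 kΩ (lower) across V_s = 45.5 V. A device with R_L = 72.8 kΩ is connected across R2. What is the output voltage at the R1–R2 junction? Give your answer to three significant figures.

V_out ≈ 10.1 V

First combine the lower leg with the load: R2 ‖ R_L = 16.24 kΩ.
Voltage divider with the loaded lower leg: V_out = 45.5 × 16.24/(57.2 + 16.24) = 45.5 × 0.2211 = 10.06 V.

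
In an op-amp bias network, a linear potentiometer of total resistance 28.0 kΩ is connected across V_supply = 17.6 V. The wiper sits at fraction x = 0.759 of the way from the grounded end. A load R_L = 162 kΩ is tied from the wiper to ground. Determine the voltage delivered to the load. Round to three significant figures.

V_out ≈ 12.9 V

Lower segment x·R_p = 21.25 kΩ; upper segment (1−x)·R_p = 6.748 kΩ.
Lower segment in parallel with the load: 21.25 ‖ 162 = 18.79 kΩ.
Loaded-divider output: V_out = 17.6 × 0.7357 = 12.95 V.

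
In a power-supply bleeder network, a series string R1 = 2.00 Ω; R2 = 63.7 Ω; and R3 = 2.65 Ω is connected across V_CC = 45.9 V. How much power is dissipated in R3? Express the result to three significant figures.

P ≈ 1.20 W

ΣR = 68.35 Ω → I = 45.9/68.35 = 0.6715 A.
P(R3) = I²·R3 = (0.6715)² × 2.65 = 1.195 W.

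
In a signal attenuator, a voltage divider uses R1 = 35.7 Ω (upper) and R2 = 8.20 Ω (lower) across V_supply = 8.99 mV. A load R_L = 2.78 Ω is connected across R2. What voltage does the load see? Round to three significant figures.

R2 ‖ R_L = (8.20 × 2.78)/(8.20 + 2.78) = 2.076 Ω.
Voltage divider with the loaded lower leg: V_out = 8.99 × 2.076/(35.7 + 2.076) = 8.99 × 0.05496 = 0.4941 mV.

V_out ≈ 0.494 mV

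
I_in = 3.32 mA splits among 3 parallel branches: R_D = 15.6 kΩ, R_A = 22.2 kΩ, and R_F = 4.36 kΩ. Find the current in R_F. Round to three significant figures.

Total conductance ΣG = 1/15.6 + 1/22.2 + 1/4.36 = 0.3385 (units of 1/kΩ).
Current divider: I(R_F) = I_in · G_k/ΣG = 3.32 × (0.2294/0.3385) = 3.32 × 0.6776 = 2.249 mA.

I ≈ 2.25 mA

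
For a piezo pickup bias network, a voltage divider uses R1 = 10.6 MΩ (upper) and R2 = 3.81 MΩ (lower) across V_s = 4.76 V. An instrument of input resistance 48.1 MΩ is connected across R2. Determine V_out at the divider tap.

First combine the lower leg with the load: R2 ‖ R_L = 3.530 MΩ.
Voltage divider with the loaded lower leg: V_out = 4.76 × 3.530/(10.6 + 3.530) = 4.76 × 0.2498 = 1.189 V.

V_out ≈ 1.19 V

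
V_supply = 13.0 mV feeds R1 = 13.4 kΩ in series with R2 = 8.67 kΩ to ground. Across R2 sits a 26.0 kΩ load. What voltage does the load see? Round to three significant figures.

First combine the lower leg with the load: R2 ‖ R_L = 6.502 kΩ.
Then V_out = V_supply · R2'/(R1 + R2') = 13.0 × 6.502/19.90 = 4.247 mV.

V_out ≈ 4.25 mV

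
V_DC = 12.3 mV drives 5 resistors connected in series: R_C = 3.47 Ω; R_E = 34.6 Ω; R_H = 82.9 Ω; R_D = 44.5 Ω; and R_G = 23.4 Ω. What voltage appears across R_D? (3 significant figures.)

ΣR = 3.47 + 34.6 + 82.9 + 44.5 + 23.4 = 188.9 Ω.
Voltage divider: V = V_DC · (44.50 / 188.9) = 12.3 × 0.2356 = 2.898 mV.

V ≈ 2.90 mV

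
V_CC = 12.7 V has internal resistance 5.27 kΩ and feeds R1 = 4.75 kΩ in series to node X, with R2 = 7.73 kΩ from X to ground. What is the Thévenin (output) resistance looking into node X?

R1' = 5.27 + 4.75 = 10.02 kΩ (source resistance + R1).
With V_CC suppressed (replaced by a short), R_th = R1' ‖ R2 = (10.02 × 7.73)/(10.02 + 7.73) = 4.364 kΩ.

R_th ≈ 4.36 kΩ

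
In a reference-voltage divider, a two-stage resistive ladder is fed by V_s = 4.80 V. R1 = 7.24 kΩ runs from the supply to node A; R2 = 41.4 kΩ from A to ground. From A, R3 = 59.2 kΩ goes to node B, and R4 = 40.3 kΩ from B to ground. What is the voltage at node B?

Looking into the second stage from A: R3 + R4 = 99.50 kΩ appears in parallel with R2.
Effective lower resistance at A: R2 ‖ 99.50 = 29.24 kΩ.
So V_A = 4.80 × 0.8015 = 3.847 V.
V_B = V_A × 0.4050 = 1.558 V.

V_B ≈ 1.56 V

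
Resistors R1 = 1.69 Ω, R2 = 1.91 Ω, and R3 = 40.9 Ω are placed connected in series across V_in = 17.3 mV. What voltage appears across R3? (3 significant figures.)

V ≈ 15.9 mV

Total series resistance ΣR = 1.69 + 1.91 + 40.9 = 44.50 Ω.
By the voltage-divider rule, V = 17.3 × 40.90/44.50 = 15.90 mV.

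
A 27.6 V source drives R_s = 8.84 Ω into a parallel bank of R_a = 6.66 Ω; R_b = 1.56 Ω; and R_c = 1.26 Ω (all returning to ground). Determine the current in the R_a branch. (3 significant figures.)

I ≈ 0.276 A

Combine the parallel branches: R_p = (1/6.66 + 1/1.56 + 1/1.26)⁻¹ = 0.6310 Ω.
V_A by voltage divider: V_A = 27.6 × 0.6310/(8.84 + 0.6310) = 1.839 V.
I(R_a) = V_A / R_a = 1.839/6.66 = 0.2761 A.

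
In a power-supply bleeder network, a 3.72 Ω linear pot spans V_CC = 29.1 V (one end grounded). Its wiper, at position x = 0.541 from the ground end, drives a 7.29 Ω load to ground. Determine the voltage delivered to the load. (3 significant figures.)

Lower segment x·R_p = 2.013 Ω; upper segment (1−x)·R_p = 1.707 Ω.
R_L loads the lower segment: effective lower R = 1.577 Ω.
Then V_out = V_CC · 1.577/(1.707 + 1.577) = 13.97 V.

V_out ≈ 14.0 V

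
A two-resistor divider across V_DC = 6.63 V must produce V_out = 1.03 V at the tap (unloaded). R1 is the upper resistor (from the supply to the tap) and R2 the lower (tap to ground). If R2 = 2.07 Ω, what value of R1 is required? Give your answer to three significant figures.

Required fraction k = V_out/V_DC = 0.1554.
R1 = R2·(1/k − 1) = 2.07 × 5.437 = 11.25 Ω.

R1 ≈ 11.3 Ω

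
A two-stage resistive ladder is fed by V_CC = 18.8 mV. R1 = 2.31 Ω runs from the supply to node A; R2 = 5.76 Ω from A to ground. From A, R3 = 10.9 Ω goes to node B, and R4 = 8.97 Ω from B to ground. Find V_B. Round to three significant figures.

Looking into the second stage from A: R3 + R4 = 19.87 Ω appears in parallel with R2.
R2 ‖ (R3+R4) = 4.466 Ω.
So V_A = 18.8 × 0.6591 = 12.39 mV.
Then the unloaded second divider: V_B = V_A × R4/(R3+R4) = 12.39 × 0.4514 = 5.593 mV.

V_B ≈ 5.59 mV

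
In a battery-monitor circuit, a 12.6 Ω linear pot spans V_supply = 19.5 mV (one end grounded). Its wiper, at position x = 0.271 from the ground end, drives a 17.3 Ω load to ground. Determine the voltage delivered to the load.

The pot divides into 9.185 Ω above the wiper and 3.415 Ω below.
Lower segment in parallel with the load: 3.415 ‖ 17.3 = 2.852 Ω.
Then V_out = V_supply · 2.852/(9.185 + 2.852) = 4.620 mV.

V_out ≈ 4.62 mV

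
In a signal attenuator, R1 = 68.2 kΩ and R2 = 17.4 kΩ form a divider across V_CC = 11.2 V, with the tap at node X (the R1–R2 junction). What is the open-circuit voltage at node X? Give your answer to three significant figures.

V_th ≈ 2.28 V

With X open, the divider is unloaded: V_th = 11.2 × 17.4/85.60 = 2.277 V.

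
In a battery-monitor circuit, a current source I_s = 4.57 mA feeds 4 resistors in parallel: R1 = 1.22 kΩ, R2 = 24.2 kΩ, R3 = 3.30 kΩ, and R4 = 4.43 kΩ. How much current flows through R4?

I ≈ 0.742 mA

ΣG = 1/1.22 + 1/24.2 + 1/3.30 + 1/4.43 = 1.390.
Current divider: I(R4) = I_s · G_k/ΣG = 4.57 × (0.2257/1.390) = 4.57 × 0.1624 = 0.7423 mA.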